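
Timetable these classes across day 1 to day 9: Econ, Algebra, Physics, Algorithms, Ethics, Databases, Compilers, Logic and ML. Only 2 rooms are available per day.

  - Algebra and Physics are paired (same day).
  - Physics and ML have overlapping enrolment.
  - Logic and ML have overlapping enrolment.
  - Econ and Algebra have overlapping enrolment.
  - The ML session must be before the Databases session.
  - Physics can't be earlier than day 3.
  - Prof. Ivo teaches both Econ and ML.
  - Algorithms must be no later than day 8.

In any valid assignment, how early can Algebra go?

Algebra must be in the same day as Physics, which can't be before day 3, so Algebra is at least day 3.
Algebra at day 3 is achievable: Econ=day 2; Compilers=day 4; Algebra=day 3; ML=day 1; Physics=day 3; Algorithms=day 1; Databases=day 2; Logic=day 5; Ethics=day 4.

day 3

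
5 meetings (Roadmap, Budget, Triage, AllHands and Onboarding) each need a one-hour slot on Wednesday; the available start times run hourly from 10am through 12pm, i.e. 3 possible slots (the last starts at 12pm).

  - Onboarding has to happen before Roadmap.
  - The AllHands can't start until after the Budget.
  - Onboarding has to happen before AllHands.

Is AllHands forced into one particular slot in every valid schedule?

AllHands can be 11am (e.g. Budget -> 10am, Triage -> 10am, AllHands -> 11am, Roadmap -> 11am, Onboarding -> 10am) or 12pm (e.g. Budget -> 10am, Roadmap -> 11am, Triage -> 10am, AllHands -> 12pm, Onboarding -> 10am).

No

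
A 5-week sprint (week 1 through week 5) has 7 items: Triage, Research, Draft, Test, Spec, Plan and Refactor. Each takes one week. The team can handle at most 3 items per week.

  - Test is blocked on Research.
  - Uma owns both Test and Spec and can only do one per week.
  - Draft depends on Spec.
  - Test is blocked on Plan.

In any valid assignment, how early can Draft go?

week 2

Precedence pushes Draft to at least week 2.
Draft at week 2 is achievable: Research in week 1, Refactor in week 3, Triage in week 2, Plan in week 1, Draft in week 2, Spec in week 1, Test in week 2.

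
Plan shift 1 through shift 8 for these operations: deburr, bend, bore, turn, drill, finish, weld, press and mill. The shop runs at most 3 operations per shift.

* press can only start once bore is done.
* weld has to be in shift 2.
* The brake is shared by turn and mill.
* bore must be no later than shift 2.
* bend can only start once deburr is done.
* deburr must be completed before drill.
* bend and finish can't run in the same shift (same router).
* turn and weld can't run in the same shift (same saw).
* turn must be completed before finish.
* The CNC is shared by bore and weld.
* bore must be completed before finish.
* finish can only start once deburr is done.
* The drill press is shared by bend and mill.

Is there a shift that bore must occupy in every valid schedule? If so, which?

shift 1

bore's window is shift 1–shift 2.
weld is fixed at shift 2, and bore can't share a shift with weld.
So bore must be shift 1.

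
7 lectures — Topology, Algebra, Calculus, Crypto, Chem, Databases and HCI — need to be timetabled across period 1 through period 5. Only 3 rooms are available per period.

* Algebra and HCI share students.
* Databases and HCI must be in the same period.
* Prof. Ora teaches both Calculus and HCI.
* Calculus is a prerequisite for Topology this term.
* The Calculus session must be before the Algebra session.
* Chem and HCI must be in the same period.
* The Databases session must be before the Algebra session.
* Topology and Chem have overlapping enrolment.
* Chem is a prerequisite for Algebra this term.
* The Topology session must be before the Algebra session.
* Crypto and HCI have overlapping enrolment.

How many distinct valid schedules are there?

Splitting on Topology: it can be period 2 (12), period 3 (24), period 4 (24). Listing each branch's schedules as (Algebra, Calculus, Crypto, Chem, Databases, HCI) by period number:
Topology=period 2: (4,1,1,3,3,3) (4,1,2,3,3,3) (4,1,4,3,3,3) (4,1,5,3,3,3) (5,1,1,3,3,3) (5,1,1,4,4,4) (5,1,2,3,3,3) (5,1,2,4,4,4) (5,1,3,4,4,4) (5,1,4,3,3,3) (5,1,5,3,3,3) (5,1,5,4,4,4) — 12.
Topology=period 3: (4,1,1,2,2,2) (4,1,3,2,2,2) (4,1,4,2,2,2) (4,1,5,2,2,2) (4,2,2,1,1,1) (4,2,3,1,1,1) (4,2,4,1,1,1) (4,2,5,1,1,1) (5,1,1,2,2,2) (5,1,1,4,4,4) (5,1,2,4,4,4) (5,1,3,2,2,2) (5,1,3,4,4,4) (5,1,4,2,2,2) (5,1,5,2,2,2) (5,1,5,4,4,4) (5,2,1,4,4,4) (5,2,2,1,1,1) (5,2,2,4,4,4) (5,2,3,1,1,1) (5,2,3,4,4,4) (5,2,4,1,1,1) (5,2,5,1,1,1) (5,2,5,4,4,4) — 24.
Topology=period 4: (5,1,1,2,2,2) (5,1,1,3,3,3) (5,1,2,3,3,3) (5,1,3,2,2,2) (5,1,4,2,2,2) (5,1,4,3,3,3) (5,1,5,2,2,2) (5,1,5,3,3,3) (5,2,1,3,3,3) (5,2,2,1,1,1) (5,2,2,3,3,3) (5,2,3,1,1,1) (5,2,4,1,1,1) (5,2,4,3,3,3) (5,2,5,1,1,1) (5,2,5,3,3,3) (5,3,1,2,2,2) (5,3,2,1,1,1) (5,3,3,1,1,1) (5,3,3,2,2,2) (5,3,4,1,1,1) (5,3,4,2,2,2) (5,3,5,1,1,1) (5,3,5,2,2,2) — 24.
Summing: 12 + 24 + 24 = 60.

60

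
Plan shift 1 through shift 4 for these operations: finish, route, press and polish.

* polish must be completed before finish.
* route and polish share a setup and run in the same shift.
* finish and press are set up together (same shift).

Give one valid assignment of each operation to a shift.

press=shift 2; finish=shift 2; route=shift 1; polish=shift 1

Checking: polish(shift 1) before finish(shift 2); finish = press = shift 2; route = polish = shift 1.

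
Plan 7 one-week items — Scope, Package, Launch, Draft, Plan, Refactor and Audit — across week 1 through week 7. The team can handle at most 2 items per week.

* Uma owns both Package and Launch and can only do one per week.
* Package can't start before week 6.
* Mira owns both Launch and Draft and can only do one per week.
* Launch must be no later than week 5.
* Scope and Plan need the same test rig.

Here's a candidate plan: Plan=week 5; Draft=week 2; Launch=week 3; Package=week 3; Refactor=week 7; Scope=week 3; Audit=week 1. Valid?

Scope and Plan need the same test rig — holds.
The team can handle at most 2 items per week — violated.
Launch must be no later than week 5 — holds.
Package can't start before week 6 — violated.
Uma owns both Package and Launch and can only do one per week — violated.
Mira owns both Launch and Draft and can only do one per week — holds.

No. The team can handle at most 2 items per week is not satisfied.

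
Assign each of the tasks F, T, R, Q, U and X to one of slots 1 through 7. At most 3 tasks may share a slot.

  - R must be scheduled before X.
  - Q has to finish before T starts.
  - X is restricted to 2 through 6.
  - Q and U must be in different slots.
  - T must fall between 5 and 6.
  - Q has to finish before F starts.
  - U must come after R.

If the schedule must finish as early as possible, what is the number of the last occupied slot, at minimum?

The precedence chain requires at least 2 distinct slots.
With at most 3 per slot and 6 tasks, at least 2 slots are needed.
T can't be placed before 5, so the schedule must run through at least slot 5.
5 works (last occupied slot: 5): for example R in 1, U in 2, F in 2, Q in 1, X in 2, T in 5.

5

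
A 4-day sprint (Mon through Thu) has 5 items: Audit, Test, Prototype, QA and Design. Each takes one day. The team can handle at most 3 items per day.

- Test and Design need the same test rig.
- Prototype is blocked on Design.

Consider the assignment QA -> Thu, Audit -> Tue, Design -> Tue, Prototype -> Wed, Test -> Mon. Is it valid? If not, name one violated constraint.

Yes, all constraints hold

Test and Design need the same test rig — holds.
Prototype is blocked on Design — holds.
The team can handle at most 3 items per day — holds.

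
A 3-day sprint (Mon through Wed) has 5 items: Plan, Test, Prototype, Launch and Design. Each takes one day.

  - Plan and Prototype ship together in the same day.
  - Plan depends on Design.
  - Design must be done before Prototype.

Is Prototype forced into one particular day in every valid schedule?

No

Prototype can be Tue (e.g. Test -> Mon, Plan -> Tue, Design -> Mon, Prototype -> Tue, Launch -> Mon) or Wed (e.g. Design=Mon, Test=Mon, Plan=Wed, Prototype=Wed, Launch=Mon).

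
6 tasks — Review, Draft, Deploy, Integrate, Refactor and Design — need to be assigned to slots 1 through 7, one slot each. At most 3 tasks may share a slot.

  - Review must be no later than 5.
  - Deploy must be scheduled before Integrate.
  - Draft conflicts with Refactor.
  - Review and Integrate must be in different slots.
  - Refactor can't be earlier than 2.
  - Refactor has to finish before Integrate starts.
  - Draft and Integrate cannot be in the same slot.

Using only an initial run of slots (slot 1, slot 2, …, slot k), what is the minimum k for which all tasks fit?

3

The precedence chain requires at least 2 distinct slots.
With at most 3 per slot and 6 tasks, at least 2 slots are needed.
Propagating the time windows through the other constraints, Integrate can't land before 3, so the schedule must run through at least slot 3.
3 works (last occupied slot: 3): for example Integrate=3, Design=2, Review=1, Draft=1, Deploy=1, Refactor=2.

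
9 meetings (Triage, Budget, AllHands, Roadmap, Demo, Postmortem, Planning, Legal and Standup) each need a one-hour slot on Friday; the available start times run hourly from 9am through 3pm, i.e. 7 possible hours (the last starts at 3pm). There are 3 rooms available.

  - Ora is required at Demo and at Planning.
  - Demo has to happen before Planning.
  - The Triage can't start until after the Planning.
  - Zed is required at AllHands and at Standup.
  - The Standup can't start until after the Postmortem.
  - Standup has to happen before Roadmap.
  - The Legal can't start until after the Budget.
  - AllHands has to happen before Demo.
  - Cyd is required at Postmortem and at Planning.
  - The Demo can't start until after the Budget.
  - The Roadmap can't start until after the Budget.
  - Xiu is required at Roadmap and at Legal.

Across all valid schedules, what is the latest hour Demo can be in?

1pm

Precedence pushes Demo to at least 10am; downstream work caps Demo at 1pm.
Demo at 1pm is achievable: Demo -> 1pm, Triage -> 3pm, Budget -> 9am, AllHands -> 9am, Roadmap -> 11am, Standup -> 10am, Planning -> 2pm, Postmortem -> 9am, Legal -> 10am.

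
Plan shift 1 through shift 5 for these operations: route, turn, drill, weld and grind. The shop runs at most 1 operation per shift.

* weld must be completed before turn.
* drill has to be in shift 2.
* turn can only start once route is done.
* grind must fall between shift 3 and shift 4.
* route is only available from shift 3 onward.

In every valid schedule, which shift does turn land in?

Precedence pushes turn to at least shift 4.
So turn is pinned to shift 5.

shift 5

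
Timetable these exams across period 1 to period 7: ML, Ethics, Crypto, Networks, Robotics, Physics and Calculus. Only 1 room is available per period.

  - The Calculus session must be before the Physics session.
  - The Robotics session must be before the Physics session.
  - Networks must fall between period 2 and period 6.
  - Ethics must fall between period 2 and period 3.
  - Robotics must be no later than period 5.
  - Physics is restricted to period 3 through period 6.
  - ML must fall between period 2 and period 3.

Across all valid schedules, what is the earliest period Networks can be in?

Networks is available from period 2; Networks's own window allows nothing later than period 6.
Networks at period 4 is achievable: Crypto -> period 7, Robotics -> period 1, ML -> period 2, Ethics -> period 3, Physics -> period 6, Calculus -> period 5, Networks -> period 4.
Nothing earlier works — the capacity limit rule out every period before period 4.

period 4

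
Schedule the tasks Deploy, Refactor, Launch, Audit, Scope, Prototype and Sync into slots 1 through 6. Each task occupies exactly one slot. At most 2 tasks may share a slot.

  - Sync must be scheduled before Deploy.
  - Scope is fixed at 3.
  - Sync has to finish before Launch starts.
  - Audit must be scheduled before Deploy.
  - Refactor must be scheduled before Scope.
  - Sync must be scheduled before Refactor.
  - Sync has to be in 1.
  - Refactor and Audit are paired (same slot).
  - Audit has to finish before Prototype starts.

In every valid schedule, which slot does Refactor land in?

2

Sync is fixed at 1 and must come before Refactor, so Refactor is at least 2.
Scope is fixed at 3 and must come after Refactor, so Refactor is at most 2.
So Refactor must be 2.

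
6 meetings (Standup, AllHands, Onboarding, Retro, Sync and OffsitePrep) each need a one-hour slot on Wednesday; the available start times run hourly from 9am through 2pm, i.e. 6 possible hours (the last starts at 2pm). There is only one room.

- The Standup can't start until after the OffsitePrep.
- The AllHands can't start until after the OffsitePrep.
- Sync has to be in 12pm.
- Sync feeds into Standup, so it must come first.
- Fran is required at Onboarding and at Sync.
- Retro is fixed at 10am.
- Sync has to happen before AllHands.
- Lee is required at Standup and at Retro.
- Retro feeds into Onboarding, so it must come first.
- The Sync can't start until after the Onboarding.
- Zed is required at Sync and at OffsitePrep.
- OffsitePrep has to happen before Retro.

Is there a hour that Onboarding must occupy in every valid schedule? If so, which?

11am

Retro is fixed at 10am and must come before Onboarding, so Onboarding is at least 11am.
Sync is fixed at 12pm and must come after Onboarding, so Onboarding is at most 11am.
So Onboarding must be 11am.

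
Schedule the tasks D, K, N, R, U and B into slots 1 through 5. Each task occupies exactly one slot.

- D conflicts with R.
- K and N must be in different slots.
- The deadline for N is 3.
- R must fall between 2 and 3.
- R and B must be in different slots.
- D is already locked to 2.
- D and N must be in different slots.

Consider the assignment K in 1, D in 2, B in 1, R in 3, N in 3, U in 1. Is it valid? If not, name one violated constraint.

Yes

D conflicts with R — holds.
The deadline for N is 3 — holds.
R and B must be in different slots — holds.
D and N must be in different slots — holds.
R must fall between 2 and 3 — holds.
K and N must be in different slots — holds.
D is already locked to 2 — holds.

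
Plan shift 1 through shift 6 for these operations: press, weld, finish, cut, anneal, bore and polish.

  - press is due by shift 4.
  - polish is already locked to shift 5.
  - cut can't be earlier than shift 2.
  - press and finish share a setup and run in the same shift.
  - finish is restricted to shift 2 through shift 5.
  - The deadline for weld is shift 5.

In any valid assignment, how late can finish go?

Finish is available from shift 2; finish's own window allows nothing later than shift 5; finish must be in the same shift as press, which can't be after shift 4, so finish is at most shift 4.
finish at shift 4 is achievable: finish=shift 4; cut=shift 2; weld=shift 1; polish=shift 5; anneal=shift 1; bore=shift 1; press=shift 4.

shift 4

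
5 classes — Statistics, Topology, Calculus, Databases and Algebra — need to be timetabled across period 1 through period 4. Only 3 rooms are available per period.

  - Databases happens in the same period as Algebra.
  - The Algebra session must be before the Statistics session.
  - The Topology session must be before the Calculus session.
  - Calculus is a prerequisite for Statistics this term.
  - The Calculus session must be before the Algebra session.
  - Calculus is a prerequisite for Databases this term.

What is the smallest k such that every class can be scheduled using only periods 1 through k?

The precedence chain requires at least 4 distinct periods.
With at most 3 per period and 5 classes, at least 2 periods are needed.
4 works (last occupied period: period 4): for example Statistics=period 4; Calculus=period 2; Algebra=period 3; Topology=period 1; Databases=period 3.

4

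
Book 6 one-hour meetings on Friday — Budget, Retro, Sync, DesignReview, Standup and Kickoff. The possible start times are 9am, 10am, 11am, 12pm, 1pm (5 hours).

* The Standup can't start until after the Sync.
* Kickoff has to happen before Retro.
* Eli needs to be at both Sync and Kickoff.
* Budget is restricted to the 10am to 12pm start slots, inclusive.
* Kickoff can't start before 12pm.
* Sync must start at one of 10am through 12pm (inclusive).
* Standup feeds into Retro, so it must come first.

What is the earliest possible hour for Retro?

Precedence pushes Retro to at least 1pm.
Retro at 1pm is achievable: DesignReview in 9am; Standup in 11am; Sync in 10am; Kickoff in 12pm; Budget in 10am; Retro in 1pm.

1pm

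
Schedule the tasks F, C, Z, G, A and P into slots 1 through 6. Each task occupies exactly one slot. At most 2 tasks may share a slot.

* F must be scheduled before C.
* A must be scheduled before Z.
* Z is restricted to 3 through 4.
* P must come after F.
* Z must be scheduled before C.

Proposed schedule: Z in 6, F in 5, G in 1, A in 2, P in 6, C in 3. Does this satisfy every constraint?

No. Z must be scheduled before C is not satisfied.

A must be scheduled before Z — holds.
P must come after F — holds.
Z is restricted to 3 through 4 — violated.
At most 2 tasks may share a slot — holds.
Z must be scheduled before C — violated.
F must be scheduled before C — violated.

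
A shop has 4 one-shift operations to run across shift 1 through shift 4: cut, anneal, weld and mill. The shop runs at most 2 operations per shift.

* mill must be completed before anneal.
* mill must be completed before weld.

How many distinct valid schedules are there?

Splitting on cut: it can be shift 1 (14), shift 2 (13), shift 3 (12), shift 4 (11). Listing each branch's schedules as (anneal, weld, mill) by shift number:
cut=shift 1: (2,2,1) (2,3,1) (2,4,1) (3,2,1) (3,3,1) (3,3,2) (3,4,1) (3,4,2) (4,2,1) (4,3,1) (4,3,2) (4,4,1) (4,4,2) (4,4,3) — 14.
cut=shift 2: (2,3,1) (2,4,1) (3,2,1) (3,3,1) (3,3,2) (3,4,1) (3,4,2) (4,2,1) (4,3,1) (4,3,2) (4,4,1) (4,4,2) (4,4,3) — 13.
cut=shift 3: (2,2,1) (2,3,1) (2,4,1) (3,2,1) (3,4,1) (3,4,2) (4,2,1) (4,3,1) (4,3,2) (4,4,1) (4,4,2) (4,4,3) — 12.
cut=shift 4: (2,2,1) (2,3,1) (2,4,1) (3,2,1) (3,3,1) (3,3,2) (3,4,1) (3,4,2) (4,2,1) (4,3,1) (4,3,2) — 11.
Summing: 14 + 13 + 12 + 11 = 50.

50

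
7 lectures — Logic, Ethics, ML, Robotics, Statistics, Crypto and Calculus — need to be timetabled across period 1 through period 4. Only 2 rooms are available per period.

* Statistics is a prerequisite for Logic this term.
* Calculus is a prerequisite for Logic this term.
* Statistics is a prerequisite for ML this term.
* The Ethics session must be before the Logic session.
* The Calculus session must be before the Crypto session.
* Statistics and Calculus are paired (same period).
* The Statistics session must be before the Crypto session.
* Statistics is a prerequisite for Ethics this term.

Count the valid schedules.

Splitting on Logic: it can be period 3 (12), period 4 (26). Listing each branch's schedules as (Ethics, ML, Robotics, Statistics, Crypto, Calculus) by period number:
Logic=period 3: (2,2,3,1,4,1) (2,2,4,1,3,1) (2,2,4,1,4,1) (2,3,2,1,4,1) (2,3,4,1,2,1) (2,3,4,1,4,1) (2,4,2,1,3,1) (2,4,2,1,4,1) (2,4,3,1,2,1) (2,4,3,1,4,1) (2,4,4,1,2,1) (2,4,4,1,3,1) — 12.
Logic=period 4: (2,2,3,1,3,1) (2,2,3,1,4,1) (2,2,4,1,3,1) (2,3,2,1,3,1) (2,3,2,1,4,1) (2,3,3,1,2,1) (2,3,3,1,4,1) (2,3,4,1,2,1) (2,3,4,1,3,1) (2,4,2,1,3,1) (2,4,3,1,2,1) (2,4,3,1,3,1) (3,2,2,1,3,1) (3,2,2,1,4,1) (3,2,3,1,2,1) (3,2,3,1,4,1) (3,2,4,1,2,1) (3,2,4,1,3,1) (3,3,1,2,4,2) (3,3,2,1,2,1) (3,3,2,1,4,1) (3,3,4,1,2,1) (3,4,1,2,3,2) (3,4,2,1,2,1) (3,4,2,1,3,1) (3,4,3,1,2,1) — 26.
Summing: 12 + 26 = 38.

38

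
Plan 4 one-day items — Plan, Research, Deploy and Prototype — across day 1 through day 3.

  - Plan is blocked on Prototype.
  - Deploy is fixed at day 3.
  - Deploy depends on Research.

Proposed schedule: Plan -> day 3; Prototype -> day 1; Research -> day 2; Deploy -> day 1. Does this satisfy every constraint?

No. Deploy is fixed at day 3 is not satisfied.

Deploy is fixed at day 3 — violated.
Plan is blocked on Prototype — holds.
Deploy depends on Research — violated.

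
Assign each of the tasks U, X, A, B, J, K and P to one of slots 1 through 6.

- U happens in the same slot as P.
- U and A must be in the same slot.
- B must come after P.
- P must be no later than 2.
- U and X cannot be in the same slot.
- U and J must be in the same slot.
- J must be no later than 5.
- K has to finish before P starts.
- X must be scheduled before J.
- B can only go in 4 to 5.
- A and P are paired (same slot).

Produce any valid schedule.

J in 2; A in 2; U in 2; P in 2; K in 1; B in 4; X in 1

Checking: K(1) before P(2); X(1) before J(2); P(2) before B(4); U(2) != X(1); A = P = 2; U = J = 2; U = P = 2; U = A = 2; J=2 in [1,5]; B=4 in [4,5]; P=2 in [1,2].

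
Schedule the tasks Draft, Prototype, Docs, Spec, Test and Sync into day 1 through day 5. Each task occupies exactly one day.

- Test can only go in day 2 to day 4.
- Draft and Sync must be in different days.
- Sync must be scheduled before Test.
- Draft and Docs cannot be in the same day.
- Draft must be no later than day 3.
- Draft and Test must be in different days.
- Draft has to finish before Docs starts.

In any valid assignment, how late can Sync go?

day 3

Downstream work caps Sync at day 3.
Sync at day 3 is achievable: Docs in day 2; Sync in day 3; Test in day 4; Spec in day 1; Draft in day 1; Prototype in day 1.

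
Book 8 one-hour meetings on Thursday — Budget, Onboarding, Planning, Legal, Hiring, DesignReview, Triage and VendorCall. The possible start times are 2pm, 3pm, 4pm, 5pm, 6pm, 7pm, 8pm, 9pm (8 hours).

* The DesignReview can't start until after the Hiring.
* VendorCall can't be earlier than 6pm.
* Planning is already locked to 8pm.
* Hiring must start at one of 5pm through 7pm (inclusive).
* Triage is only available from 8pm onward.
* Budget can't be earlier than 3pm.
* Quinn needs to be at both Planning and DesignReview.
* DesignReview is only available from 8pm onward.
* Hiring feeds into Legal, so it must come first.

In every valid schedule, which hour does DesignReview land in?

DesignReview's window is 8pm–9pm.
Planning is fixed at 8pm, and DesignReview can't share a hour with Planning.
So DesignReview must be 9pm.

9pm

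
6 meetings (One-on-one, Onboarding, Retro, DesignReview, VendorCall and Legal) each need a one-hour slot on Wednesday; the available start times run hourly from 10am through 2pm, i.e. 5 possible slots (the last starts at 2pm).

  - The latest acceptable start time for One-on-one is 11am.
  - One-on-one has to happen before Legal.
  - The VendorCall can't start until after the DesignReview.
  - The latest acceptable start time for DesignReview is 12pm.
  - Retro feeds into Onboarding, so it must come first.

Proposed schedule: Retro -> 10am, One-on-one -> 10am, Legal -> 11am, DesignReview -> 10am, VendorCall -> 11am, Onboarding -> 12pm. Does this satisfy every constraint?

One-on-one has to happen before Legal — holds.
The latest acceptable start time for DesignReview is 12pm — holds.
The VendorCall can't start until after the DesignReview — holds.
The latest acceptable start time for One-on-one is 11am — holds.
Retro feeds into Onboarding, so it must come first — holds.

Yes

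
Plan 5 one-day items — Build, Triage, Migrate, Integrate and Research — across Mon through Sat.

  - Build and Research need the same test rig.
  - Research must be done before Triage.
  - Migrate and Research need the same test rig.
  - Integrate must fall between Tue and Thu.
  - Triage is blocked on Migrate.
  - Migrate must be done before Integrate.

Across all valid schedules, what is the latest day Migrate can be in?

Downstream work caps Migrate at Wed.
Migrate at Wed is achievable: Integrate=Thu; Build=Tue; Research=Mon; Triage=Thu; Migrate=Wed.

Wed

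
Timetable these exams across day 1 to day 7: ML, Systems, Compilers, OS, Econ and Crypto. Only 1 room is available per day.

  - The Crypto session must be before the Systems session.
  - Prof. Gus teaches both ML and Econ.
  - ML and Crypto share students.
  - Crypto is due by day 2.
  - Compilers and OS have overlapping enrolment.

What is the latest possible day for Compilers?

Compilers at day 7 is achievable: ML in day 3; Crypto in day 1; Econ in day 5; OS in day 4; Compilers in day 7; Systems in day 2.

day 7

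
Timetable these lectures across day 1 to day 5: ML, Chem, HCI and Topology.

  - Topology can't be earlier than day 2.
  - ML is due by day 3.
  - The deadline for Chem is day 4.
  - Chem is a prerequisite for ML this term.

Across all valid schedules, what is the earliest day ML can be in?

day 2

Precedence pushes ML to at least day 2; ML's own window allows nothing later than day 3.
ML at day 2 is achievable: Topology -> day 2, HCI -> day 1, ML -> day 2, Chem -> day 1.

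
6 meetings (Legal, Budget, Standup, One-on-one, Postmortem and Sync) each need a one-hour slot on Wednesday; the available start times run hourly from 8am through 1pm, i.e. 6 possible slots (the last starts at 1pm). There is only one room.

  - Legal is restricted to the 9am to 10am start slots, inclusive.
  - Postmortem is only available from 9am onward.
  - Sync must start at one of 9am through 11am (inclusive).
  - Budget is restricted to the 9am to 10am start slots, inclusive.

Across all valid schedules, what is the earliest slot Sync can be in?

11am

Sync is available from 9am; Sync's own window allows nothing later than 11am.
Sync at 11am is achievable: Postmortem -> 12pm, Sync -> 11am, One-on-one -> 1pm, Budget -> 10am, Legal -> 9am, Standup -> 8am.
Nothing earlier works — the capacity limit rule out every slot before 11am.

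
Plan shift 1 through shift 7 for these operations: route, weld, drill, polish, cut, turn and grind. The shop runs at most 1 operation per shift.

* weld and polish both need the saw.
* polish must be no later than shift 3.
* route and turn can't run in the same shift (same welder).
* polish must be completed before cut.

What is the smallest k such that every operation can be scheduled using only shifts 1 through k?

The precedence chain requires at least 2 distinct shifts.
With at most 1 per shift and 7 operations, at least 7 shifts are needed.
7 works (last occupied shift: shift 7): for example polish=shift 1; grind=shift 7; turn=shift 6; route=shift 3; weld=shift 4; cut=shift 2; drill=shift 5.

7 shifts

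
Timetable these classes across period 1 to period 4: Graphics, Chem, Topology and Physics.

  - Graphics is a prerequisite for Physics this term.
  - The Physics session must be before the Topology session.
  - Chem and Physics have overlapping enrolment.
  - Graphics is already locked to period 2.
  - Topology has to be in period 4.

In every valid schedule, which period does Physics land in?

period 3

Graphics is fixed at period 2 and must come before Physics, so Physics is at least period 3.
Topology is fixed at period 4 and must come after Physics, so Physics is at most period 3.
So Physics must be period 3.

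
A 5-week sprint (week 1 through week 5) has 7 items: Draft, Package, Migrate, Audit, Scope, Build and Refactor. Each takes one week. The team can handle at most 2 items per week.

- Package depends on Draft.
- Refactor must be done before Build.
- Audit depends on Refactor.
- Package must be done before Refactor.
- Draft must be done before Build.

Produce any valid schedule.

Scope in week 2, Package in week 2, Refactor in week 3, Migrate in week 1, Audit in week 4, Build in week 4, Draft in week 1

Checking: Package(week 2) before Refactor(week 3); Refactor(week 3) before Audit(week 4); Draft(week 1) before Package(week 2); Refactor(week 3) before Build(week 4); Draft(week 1) before Build(week 4); max 2 per week (cap 2).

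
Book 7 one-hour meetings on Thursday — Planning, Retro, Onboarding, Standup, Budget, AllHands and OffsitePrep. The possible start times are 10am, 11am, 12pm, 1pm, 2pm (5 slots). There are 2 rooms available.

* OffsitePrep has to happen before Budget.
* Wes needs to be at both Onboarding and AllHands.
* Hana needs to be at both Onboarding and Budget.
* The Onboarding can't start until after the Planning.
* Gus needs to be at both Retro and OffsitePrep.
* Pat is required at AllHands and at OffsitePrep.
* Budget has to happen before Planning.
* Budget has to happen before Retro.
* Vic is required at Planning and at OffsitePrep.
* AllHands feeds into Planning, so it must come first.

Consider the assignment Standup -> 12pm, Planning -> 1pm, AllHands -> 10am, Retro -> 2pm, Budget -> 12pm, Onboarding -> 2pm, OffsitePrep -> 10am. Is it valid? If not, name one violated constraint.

No. Pat is required at AllHands and at OffsitePrep is not satisfied.

Hana needs to be at both Onboarding and Budget — holds.
Wes needs to be at both Onboarding and AllHands — holds.
AllHands feeds into Planning, so it must come first — holds.
Budget has to happen before Retro — holds.
The Onboarding can't start until after the Planning — holds.
Budget has to happen before Planning — holds.
Pat is required at AllHands and at OffsitePrep — violated.
OffsitePrep has to happen before Budget — holds.
There are 2 rooms available — holds.
Vic is required at Planning and at OffsitePrep — holds.
Gus needs to be at both Retro and OffsitePrep — holds.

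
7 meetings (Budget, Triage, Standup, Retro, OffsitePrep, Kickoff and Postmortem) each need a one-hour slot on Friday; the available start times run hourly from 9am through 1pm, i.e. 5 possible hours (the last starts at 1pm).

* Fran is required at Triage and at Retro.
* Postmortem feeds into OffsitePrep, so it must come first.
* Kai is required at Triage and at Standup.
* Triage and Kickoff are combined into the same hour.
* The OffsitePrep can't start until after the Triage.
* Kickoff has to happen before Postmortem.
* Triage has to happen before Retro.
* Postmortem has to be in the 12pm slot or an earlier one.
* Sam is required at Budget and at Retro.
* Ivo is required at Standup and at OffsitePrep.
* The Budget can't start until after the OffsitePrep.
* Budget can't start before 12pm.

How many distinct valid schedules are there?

Splitting on Budget: it can be 12pm (9), 1pm (33). Listing each branch's schedules as (Triage, Standup, Retro, OffsitePrep, Kickoff, Postmortem):
Budget=12pm: (9am,10am,10am,11am,9am,10am) (9am,10am,11am,11am,9am,10am) (9am,10am,1pm,11am,9am,10am) (9am,12pm,10am,11am,9am,10am) (9am,12pm,11am,11am,9am,10am) (9am,12pm,1pm,11am,9am,10am) (9am,1pm,10am,11am,9am,10am) (9am,1pm,11am,11am,9am,10am) (9am,1pm,1pm,11am,9am,10am) — 9.
Budget=1pm: (9am,10am,10am,11am,9am,10am) (9am,10am,10am,12pm,9am,10am) (9am,10am,10am,12pm,9am,11am) (9am,10am,11am,11am,9am,10am) (9am,10am,11am,12pm,9am,10am) (9am,10am,11am,12pm,9am,11am) (9am,10am,12pm,11am,9am,10am) (9am,10am,12pm,12pm,9am,10am) (9am,10am,12pm,12pm,9am,11am) (9am,11am,10am,12pm,9am,10am) (9am,11am,10am,12pm,9am,11am) (9am,11am,11am,12pm,9am,10am) (9am,11am,11am,12pm,9am,11am) (9am,11am,12pm,12pm,9am,10am) (9am,11am,12pm,12pm,9am,11am) (9am,12pm,10am,11am,9am,10am) (9am,12pm,11am,11am,9am,10am) (9am,12pm,12pm,11am,9am,10am) (9am,1pm,10am,11am,9am,10am) (9am,1pm,10am,12pm,9am,10am) (9am,1pm,10am,12pm,9am,11am) (9am,1pm,11am,11am,9am,10am) (9am,1pm,11am,12pm,9am,10am) (9am,1pm,11am,12pm,9am,11am) (9am,1pm,12pm,11am,9am,10am) (9am,1pm,12pm,12pm,9am,10am) (9am,1pm,12pm,12pm,9am,11am) (10am,9am,11am,12pm,10am,11am) (10am,9am,12pm,12pm,10am,11am) (10am,11am,11am,12pm,10am,11am) (10am,11am,12pm,12pm,10am,11am) (10am,1pm,11am,12pm,10am,11am) (10am,1pm,12pm,12pm,10am,11am) — 33.
Summing: 9 + 33 = 42.

42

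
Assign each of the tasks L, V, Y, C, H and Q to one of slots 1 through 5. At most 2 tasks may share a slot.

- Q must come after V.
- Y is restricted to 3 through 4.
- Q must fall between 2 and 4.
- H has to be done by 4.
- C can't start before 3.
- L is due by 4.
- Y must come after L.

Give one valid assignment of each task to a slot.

Y in 3; Q in 2; V in 1; L in 1; C in 3; H in 2

Checking: L(1) before Y(3); V(1) before Q(2); H=2 in [1,4]; Q=2 in [2,4]; L=1 in [1,4]; C=3 in [3,5]; Y=3 in [3,4]; max 2 per slot (cap 2).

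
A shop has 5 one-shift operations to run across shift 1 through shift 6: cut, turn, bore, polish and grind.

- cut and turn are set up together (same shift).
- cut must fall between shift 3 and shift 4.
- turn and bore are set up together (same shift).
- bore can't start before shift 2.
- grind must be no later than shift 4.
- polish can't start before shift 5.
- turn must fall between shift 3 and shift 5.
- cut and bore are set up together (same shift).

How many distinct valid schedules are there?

Splitting on cut: it can be shift 3 (8), shift 4 (8). Listing each branch's schedules as (turn, bore, polish, grind) by shift number:
cut=shift 3: (3,3,5,1) (3,3,5,2) (3,3,5,3) (3,3,5,4) (3,3,6,1) (3,3,6,2) (3,3,6,3) (3,3,6,4) — 8.
cut=shift 4: (4,4,5,1) (4,4,5,2) (4,4,5,3) (4,4,5,4) (4,4,6,1) (4,4,6,2) (4,4,6,3) (4,4,6,4) — 8.
Summing: 8 + 8 = 16.

16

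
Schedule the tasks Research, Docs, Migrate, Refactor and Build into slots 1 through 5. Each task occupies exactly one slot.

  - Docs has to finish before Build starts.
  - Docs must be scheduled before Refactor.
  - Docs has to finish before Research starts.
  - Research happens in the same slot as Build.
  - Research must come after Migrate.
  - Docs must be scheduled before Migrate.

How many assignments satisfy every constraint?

Splitting on Research: it can be 3 (4), 4 (11), 5 (20). Listing each branch's schedules as (Docs, Migrate, Refactor, Build):
Research=3: (1,2,2,3) (1,2,3,3) (1,2,4,3) (1,2,5,3) — 4.
Research=4: (1,2,2,4) (1,2,3,4) (1,2,4,4) (1,2,5,4) (1,3,2,4) (1,3,3,4) (1,3,4,4) (1,3,5,4) (2,3,3,4) (2,3,4,4) (2,3,5,4) — 11.
Research=5: (1,2,2,5) (1,2,3,5) (1,2,4,5) (1,2,5,5) (1,3,2,5) (1,3,3,5) (1,3,4,5) (1,3,5,5) (1,4,2,5) (1,4,3,5) (1,4,4,5) (1,4,5,5) (2,3,3,5) (2,3,4,5) (2,3,5,5) (2,4,3,5) (2,4,4,5) (2,4,5,5) (3,4,4,5) (3,4,5,5) — 20.
Summing: 4 + 11 + 20 = 35.

35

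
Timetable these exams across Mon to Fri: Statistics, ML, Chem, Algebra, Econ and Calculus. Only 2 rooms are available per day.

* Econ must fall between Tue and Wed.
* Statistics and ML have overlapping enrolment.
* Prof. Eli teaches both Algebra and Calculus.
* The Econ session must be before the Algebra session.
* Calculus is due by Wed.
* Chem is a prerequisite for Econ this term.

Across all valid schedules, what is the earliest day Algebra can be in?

Precedence pushes Algebra to at least Wed.
Algebra at Wed is achievable: Econ=Tue; ML=Wed; Calculus=Mon; Algebra=Wed; Statistics=Tue; Chem=Mon.

Wed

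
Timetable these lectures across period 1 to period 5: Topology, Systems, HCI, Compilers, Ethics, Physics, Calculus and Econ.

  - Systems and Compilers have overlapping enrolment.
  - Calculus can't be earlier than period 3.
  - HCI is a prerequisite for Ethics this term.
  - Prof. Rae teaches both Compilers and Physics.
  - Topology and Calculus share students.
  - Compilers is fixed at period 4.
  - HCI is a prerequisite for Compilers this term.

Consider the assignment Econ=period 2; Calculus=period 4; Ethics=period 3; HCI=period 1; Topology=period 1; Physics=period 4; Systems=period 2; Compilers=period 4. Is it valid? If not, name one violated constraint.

Invalid. Prof. Rae teaches both Compilers and Physics.

Compilers is fixed at period 4 — holds.
Topology and Calculus share students — holds.
HCI is a prerequisite for Ethics this term — holds.
HCI is a prerequisite for Compilers this term — holds.
Prof. Rae teaches both Compilers and Physics — violated.
Systems and Compilers have overlapping enrolment — holds.
Calculus can't be earlier than period 3 — holds.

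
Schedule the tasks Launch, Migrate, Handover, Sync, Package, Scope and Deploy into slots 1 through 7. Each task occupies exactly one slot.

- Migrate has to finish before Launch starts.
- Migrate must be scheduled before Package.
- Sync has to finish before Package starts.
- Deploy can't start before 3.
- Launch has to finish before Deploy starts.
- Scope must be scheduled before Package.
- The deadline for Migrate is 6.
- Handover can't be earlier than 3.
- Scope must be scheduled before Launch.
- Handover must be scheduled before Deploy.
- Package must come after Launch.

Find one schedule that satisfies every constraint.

Migrate=1, Package=3, Handover=3, Sync=1, Deploy=4, Scope=1, Launch=2

Checking: Launch(2) before Package(3); Sync(1) before Package(3); Migrate(1) before Package(3); Launch(2) before Deploy(4); Scope(1) before Package(3); Handover(3) before Deploy(4); Scope(1) before Launch(2); Migrate(1) before Launch(2); Deploy=4 in [3,7]; Handover=3 in [3,7]; Migrate=1 in [1,6].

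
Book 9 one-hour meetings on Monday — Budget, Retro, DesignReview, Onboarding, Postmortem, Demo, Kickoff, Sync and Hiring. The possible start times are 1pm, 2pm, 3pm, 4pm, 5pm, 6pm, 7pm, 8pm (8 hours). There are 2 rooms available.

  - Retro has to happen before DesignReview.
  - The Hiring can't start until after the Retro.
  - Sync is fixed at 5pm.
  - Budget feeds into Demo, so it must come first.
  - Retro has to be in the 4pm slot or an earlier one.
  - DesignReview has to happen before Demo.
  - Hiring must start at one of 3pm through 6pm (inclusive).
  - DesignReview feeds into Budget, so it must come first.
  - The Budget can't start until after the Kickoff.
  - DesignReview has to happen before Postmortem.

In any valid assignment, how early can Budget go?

3pm

Precedence pushes Budget to at least 3pm; downstream work caps Budget at 7pm.
Budget at 3pm is achievable: Retro -> 1pm, Hiring -> 3pm, Demo -> 4pm, Postmortem -> 4pm, Budget -> 3pm, DesignReview -> 2pm, Kickoff -> 1pm, Onboarding -> 2pm, Sync -> 5pm.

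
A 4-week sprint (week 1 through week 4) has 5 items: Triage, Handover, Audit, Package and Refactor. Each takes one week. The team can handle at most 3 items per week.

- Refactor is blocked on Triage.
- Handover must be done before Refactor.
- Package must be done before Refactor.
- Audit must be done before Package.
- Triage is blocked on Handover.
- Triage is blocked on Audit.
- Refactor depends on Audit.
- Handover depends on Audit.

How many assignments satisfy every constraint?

2

Enumerating: Audit -> week 1, Refactor -> week 4, Triage -> week 3, Package -> week 2, Handover -> week 2 | Refactor=week 4; Handover=week 2; Triage=week 3; Package=week 3; Audit=week 1.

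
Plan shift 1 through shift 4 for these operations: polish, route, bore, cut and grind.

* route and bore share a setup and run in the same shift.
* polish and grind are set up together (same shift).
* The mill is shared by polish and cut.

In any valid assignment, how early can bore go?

bore at shift 1 is achievable: polish -> shift 1, grind -> shift 1, route -> shift 1, bore -> shift 1, cut -> shift 2.

shift 1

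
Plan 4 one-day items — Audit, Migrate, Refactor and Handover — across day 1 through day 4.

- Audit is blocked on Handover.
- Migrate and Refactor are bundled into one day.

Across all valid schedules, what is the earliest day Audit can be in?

day 2

Precedence pushes Audit to at least day 2.
Audit at day 2 is achievable: Audit in day 2, Refactor in day 1, Migrate in day 1, Handover in day 1.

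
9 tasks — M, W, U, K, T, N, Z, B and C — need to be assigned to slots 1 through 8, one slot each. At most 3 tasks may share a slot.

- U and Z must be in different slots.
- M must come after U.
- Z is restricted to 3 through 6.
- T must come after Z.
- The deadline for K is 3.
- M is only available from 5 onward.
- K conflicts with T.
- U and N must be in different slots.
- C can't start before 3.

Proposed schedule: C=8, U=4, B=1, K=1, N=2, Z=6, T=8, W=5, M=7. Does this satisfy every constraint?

Yes, all constraints hold

The deadline for K is 3 — holds.
M is only available from 5 onward — holds.
U and Z must be in different slots — holds.
At most 3 tasks may share a slot — holds.
C can't start before 3 — holds.
U and N must be in different slots — holds.
M must come after U — holds.
K conflicts with T — holds.
T must come after Z — holds.
Z is restricted to 3 through 6 — holds.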